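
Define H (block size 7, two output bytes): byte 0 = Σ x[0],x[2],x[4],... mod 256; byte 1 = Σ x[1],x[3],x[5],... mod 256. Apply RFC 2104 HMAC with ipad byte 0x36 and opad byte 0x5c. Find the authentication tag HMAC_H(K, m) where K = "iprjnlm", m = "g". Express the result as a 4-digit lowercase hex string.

Key "iprjnlm" = 69 70 72 6a 6e 6c 6d is exactly B = 7 bytes: K' = 69 70 72 6a 6e 6c 6d.
K' ⊕ ipad = 5f 46 44 5c 58 5a 5b.  K' ⊕ opad = 35 2c 2e 36 32 30 31.
Inner input = (K'⊕ipad) ∥ m = 5f 46 44 5c 58 5a 5b ∥ 67.
Inner hash: even-index sum = 342 mod 256 = 86; odd-index sum = 355 mod 256 = 99 → 56 63.
Outer input = (K'⊕opad) ∥ inner = 35 2c 2e 36 32 30 31 ∥ 56 63.
Outer hash (tag): even-index sum = 297 mod 256 = 41; odd-index sum = 232 mod 256 = 232 → 29 e8.

29e8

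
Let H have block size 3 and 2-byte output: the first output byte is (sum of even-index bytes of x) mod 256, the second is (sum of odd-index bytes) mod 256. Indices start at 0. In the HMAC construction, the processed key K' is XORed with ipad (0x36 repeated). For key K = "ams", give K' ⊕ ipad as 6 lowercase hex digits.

Key "ams" = 61 6d 73 is exactly B = 3 bytes: K' = 61 6d 73.
XOR each byte with 0x36: 61⊕36=57, 6d⊕36=5b, 73⊕36=45.

575b45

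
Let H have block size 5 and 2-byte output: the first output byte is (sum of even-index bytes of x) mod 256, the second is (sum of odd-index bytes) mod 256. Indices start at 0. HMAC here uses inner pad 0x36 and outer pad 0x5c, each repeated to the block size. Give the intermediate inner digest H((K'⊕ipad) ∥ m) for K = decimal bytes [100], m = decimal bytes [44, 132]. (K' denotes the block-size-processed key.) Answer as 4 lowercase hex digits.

4298

Key decimal bytes [100] = 64 is 1 byte ≤ B = 5; zero-pad to 5 bytes: K' = 64 00 00 00 00.
K' ⊕ ipad = 52 36 36 36 36.
Inner input = 52 36 36 36 36 ∥ 2c 84.
Inner hash: even-index sum = 322 mod 256 = 66; odd-index sum = 152 mod 256 = 152 → 42 98.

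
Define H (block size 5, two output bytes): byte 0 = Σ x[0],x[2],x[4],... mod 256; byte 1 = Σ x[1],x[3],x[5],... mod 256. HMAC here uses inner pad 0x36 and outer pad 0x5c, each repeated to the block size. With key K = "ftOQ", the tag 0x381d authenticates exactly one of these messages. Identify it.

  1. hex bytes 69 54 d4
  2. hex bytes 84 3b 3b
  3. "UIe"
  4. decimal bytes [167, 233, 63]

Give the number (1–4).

4

Key "ftOQ" = 66 74 4f 51 is 4 bytes ≤ B = 5; zero-pad to 5 bytes: K' = 66 74 4f 51 00.
K' ⊕ ipad = 50 42 79 67 36; K' ⊕ opad = 3a 28 13 0d 5c.
m1: inner = H(50 42 79 67 36 69 54 d4) = 53 e6; tag = H(3a 28 13 0d 5c 53 e6) = 8f88
m2: inner = H(50 42 79 67 36 84 3b 3b) = 3a 68; tag = H(3a 28 13 0d 5c 3a 68) = 116f
m3: inner = H(50 42 79 67 36 55 49 65) = 48 63; tag = H(3a 28 13 0d 5c 48 63) = 0c7d
m4: inner = H(50 42 79 67 36 a7 e9 3f) = e8 8f; tag = H(3a 28 13 0d 5c e8 8f) = 381d ← matches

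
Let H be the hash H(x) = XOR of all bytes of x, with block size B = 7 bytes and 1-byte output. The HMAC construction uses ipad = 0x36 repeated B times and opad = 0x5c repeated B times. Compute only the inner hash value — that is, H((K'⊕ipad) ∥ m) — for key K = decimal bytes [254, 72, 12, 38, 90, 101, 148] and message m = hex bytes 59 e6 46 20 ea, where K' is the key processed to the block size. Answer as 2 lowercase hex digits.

Key decimal bytes [254, 72, 12, 38, 90, 101, 148] = fe 48 0c 26 5a 65 94 is exactly B = 7 bytes: K' = fe 48 0c 26 5a 65 94.
K' ⊕ ipad = c8 7e 3a 10 6c 53 a2.
Inner input = c8 7e 3a 10 6c 53 a2 ∥ 59 e6 46 20 ea.
Inner hash: XOR c8⊕7e⊕3a⊕10⊕6c⊕53⊕a2⊕59⊕e6⊕46⊕20⊕ea = 32.

32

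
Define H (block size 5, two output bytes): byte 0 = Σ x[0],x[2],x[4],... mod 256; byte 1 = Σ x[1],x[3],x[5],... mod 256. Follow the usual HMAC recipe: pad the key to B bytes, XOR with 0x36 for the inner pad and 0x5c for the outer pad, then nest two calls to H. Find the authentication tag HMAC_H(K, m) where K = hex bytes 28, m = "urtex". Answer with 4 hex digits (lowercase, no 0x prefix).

Key hex bytes 28 is 1 byte ≤ B = 5; zero-pad to 5 bytes: K' = 28 00 00 00 00.
K' ⊕ ipad = 1e 36 36 36 36.  K' ⊕ opad = 74 5c 5c 5c 5c.
Inner input = (K'⊕ipad) ∥ m = 1e 36 36 36 36 ∥ 75 72 74 65 78.
Inner hash: even-index sum = 353 mod 256 = 97; odd-index sum = 461 mod 256 = 205 → 61 cd.
Outer input = (K'⊕opad) ∥ inner = 74 5c 5c 5c 5c ∥ 61 cd.
Outer hash (tag): even-index sum = 505 mod 256 = 249; odd-index sum = 281 mod 256 = 25 → f9 19.

f919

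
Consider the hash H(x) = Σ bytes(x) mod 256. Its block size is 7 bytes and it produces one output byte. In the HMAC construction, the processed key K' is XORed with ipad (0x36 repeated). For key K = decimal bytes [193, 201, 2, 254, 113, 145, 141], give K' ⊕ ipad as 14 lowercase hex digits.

f7ff34c847a7bb

Key decimal bytes [193, 201, 2, 254, 113, 145, 141] = c1 c9 02 fe 71 91 8d is exactly B = 7 bytes: K' = c1 c9 02 fe 71 91 8d.
XOR each byte with 0x36: c1⊕36=f7, c9⊕36=ff, 02⊕36=34, fe⊕36=c8, 71⊕36=47, 91⊕36=a7, 8d⊕36=bb.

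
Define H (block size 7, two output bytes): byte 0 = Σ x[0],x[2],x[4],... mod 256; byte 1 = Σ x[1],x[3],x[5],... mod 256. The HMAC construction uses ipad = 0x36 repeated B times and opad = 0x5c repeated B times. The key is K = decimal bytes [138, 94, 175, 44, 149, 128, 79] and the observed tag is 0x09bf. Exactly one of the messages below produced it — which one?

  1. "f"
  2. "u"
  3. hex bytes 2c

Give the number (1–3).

3

Key decimal bytes [138, 94, 175, 44, 149, 128, 79] = 8a 5e af 2c 95 80 4f is exactly B = 7 bytes: K' = 8a 5e af 2c 95 80 4f.
K' ⊕ ipad = bc 68 99 1a a3 b6 79; K' ⊕ opad = d6 02 f3 70 c9 dc 13.
m1: inner = H(bc 68 99 1a a3 b6 79 66) = 71 9e; tag = H(d6 02 f3 70 c9 dc 13 71 9e) = 43bf
m2: inner = H(bc 68 99 1a a3 b6 79 75) = 71 ad; tag = H(d6 02 f3 70 c9 dc 13 71 ad) = 52bf
m3: inner = H(bc 68 99 1a a3 b6 79 2c) = 71 64; tag = H(d6 02 f3 70 c9 dc 13 71 64) = 09bf ← matches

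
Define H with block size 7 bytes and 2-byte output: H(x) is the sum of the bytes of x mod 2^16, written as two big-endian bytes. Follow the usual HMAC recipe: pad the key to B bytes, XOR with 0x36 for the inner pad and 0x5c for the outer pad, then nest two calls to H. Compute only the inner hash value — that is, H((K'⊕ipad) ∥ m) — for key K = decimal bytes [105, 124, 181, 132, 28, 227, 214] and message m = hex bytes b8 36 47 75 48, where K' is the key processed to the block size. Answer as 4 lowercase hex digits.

05af

Key decimal bytes [105, 124, 181, 132, 28, 227, 214] = 69 7c b5 84 1c e3 d6 is exactly B = 7 bytes: K' = 69 7c b5 84 1c e3 d6.
K' ⊕ ipad = 5f 4a 83 b2 2a d5 e0.
Inner input = 5f 4a 83 b2 2a d5 e0 ∥ b8 36 47 75 48.
Inner hash: sum = 95+74+131+178+42+213+224+184+54+71+117+72 = 1455 → 05 af.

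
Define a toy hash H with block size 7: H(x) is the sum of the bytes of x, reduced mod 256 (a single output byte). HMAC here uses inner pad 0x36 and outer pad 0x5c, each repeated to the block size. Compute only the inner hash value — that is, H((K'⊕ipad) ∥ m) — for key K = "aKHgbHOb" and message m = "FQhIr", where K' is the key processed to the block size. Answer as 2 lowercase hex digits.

7e

Key "aKHgbHOb" = 61 4b 48 67 62 48 4f 62 is 8 bytes > B = 7, so hash it first: H(key) = b6, then zero-pad to 7 bytes: K' = b6 00 00 00 00 00 00.
K' ⊕ ipad = 80 36 36 36 36 36 36.
Inner input = 80 36 36 36 36 36 36 ∥ 46 51 68 49 72.
Inner hash: sum = 128+54+54+54+54+54+54+70+81+104+73+114 = 894; mod 256 = 126 → 7e.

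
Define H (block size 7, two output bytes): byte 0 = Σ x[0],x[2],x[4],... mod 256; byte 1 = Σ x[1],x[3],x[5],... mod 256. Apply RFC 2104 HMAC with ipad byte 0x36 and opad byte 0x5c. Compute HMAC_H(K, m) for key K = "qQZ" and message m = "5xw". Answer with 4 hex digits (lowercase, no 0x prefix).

6a5c

Key "qQZ" = 71 51 5a is 3 bytes ≤ B = 7; zero-pad to 7 bytes: K' = 71 51 5a 00 00 00 00.
K' ⊕ ipad = 47 67 6c 36 36 36 36.  K' ⊕ opad = 2d 0d 06 5c 5c 5c 5c.
Inner input = (K'⊕ipad) ∥ m = 47 67 6c 36 36 36 36 ∥ 35 78 77.
Inner hash: even-index sum = 407 mod 256 = 151; odd-index sum = 383 mod 256 = 127 → 97 7f.
Outer input = (K'⊕opad) ∥ inner = 2d 0d 06 5c 5c 5c 5c ∥ 97 7f.
Outer hash (tag): even-index sum = 362 mod 256 = 106; odd-index sum = 348 mod 256 = 92 → 6a 5c.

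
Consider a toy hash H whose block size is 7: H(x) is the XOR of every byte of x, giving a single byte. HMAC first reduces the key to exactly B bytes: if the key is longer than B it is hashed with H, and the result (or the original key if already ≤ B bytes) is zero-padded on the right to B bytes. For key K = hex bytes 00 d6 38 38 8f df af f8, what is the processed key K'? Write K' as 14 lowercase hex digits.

d1000000000000

|K| = 8 > B = 7, so first hash the key.
H(K): XOR 00⊕d6⊕38⊕38⊕8f⊕df⊕af⊕f8 = d1.
Zero-pad H(K) = d1 to 7 bytes: K' = d1 00 00 00 00 00 00.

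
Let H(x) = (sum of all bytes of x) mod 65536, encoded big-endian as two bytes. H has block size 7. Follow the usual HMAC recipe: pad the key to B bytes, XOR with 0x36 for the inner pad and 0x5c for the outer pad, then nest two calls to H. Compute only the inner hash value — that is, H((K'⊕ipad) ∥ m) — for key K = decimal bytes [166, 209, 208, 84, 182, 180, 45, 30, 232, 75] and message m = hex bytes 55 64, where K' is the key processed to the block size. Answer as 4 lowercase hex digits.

Key decimal bytes [166, 209, 208, 84, 182, 180, 45, 30, 232, 75] = a6 d1 d0 54 b6 b4 2d 1e e8 4b is 10 bytes > B = 7, so hash it first: H(key) = 05 83, then zero-pad to 7 bytes: K' = 05 83 00 00 00 00 00.
K' ⊕ ipad = 33 b5 36 36 36 36 36.
Inner input = 33 b5 36 36 36 36 36 ∥ 55 64.
Inner hash: sum = 51+181+54+54+54+54+54+85+100 = 687 → 02 af.

02af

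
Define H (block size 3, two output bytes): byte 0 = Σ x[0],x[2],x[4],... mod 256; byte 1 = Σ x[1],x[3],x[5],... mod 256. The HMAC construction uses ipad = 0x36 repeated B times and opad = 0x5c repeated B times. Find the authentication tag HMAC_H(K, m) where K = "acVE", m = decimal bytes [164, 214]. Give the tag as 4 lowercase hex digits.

Key "acVE" = 61 63 56 45 is 4 bytes > B = 3, so hash it first: H(key) = b7 a8, then zero-pad to 3 bytes: K' = b7 a8 00.
K' ⊕ ipad = 81 9e 36.  K' ⊕ opad = eb f4 5c.
Inner input = (K'⊕ipad) ∥ m = 81 9e 36 ∥ a4 d6.
Inner hash: even-index sum = 397 mod 256 = 141; odd-index sum = 322 mod 256 = 66 → 8d 42.
Outer input = (K'⊕opad) ∥ inner = eb f4 5c ∥ 8d 42.
Outer hash (tag): even-index sum = 393 mod 256 = 137; odd-index sum = 385 mod 256 = 129 → 89 81.

8981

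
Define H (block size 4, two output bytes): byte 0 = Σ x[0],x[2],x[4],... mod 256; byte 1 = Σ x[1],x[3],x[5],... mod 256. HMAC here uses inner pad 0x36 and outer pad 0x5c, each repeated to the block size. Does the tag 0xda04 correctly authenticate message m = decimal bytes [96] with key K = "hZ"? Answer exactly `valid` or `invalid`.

Key "hZ" = 68 5a is 2 bytes ≤ B = 4; zero-pad to 4 bytes: K' = 68 5a 00 00.
K' ⊕ ipad = 5e 6c 36 36; K' ⊕ opad = 34 06 5c 5c.
Inner hash: even-index sum = 244 mod 256 = 244; odd-index sum = 162 mod 256 = 162 → f4 a2.
Outer hash (recomputed tag): even-index sum = 388 mod 256 = 132; odd-index sum = 260 mod 256 = 4 → 84 04.
Recomputed tag = 8404; claimed = da04 → mismatch.

invalid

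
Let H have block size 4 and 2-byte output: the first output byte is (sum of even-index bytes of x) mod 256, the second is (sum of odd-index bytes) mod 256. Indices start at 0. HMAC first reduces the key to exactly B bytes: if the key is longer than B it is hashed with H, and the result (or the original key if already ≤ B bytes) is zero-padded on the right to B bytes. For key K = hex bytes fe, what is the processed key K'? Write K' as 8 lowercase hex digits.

Key hex bytes fe is 1 byte ≤ B = 4; zero-pad to 4 bytes: K' = fe 00 00 00.

fe000000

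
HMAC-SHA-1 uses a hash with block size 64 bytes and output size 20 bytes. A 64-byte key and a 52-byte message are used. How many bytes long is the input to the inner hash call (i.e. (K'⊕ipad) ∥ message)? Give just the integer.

Key is 64 ≤ 64 bytes, zero-padded: |K'| = 64.
Inner input = (K'⊕ipad) ∥ m → 64 + 52 = 116 bytes.

116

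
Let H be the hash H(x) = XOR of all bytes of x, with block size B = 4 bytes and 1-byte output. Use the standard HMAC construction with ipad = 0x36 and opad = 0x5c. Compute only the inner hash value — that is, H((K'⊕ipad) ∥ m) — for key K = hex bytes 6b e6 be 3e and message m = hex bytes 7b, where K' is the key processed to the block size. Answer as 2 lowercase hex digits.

Key hex bytes 6b e6 be 3e is exactly B = 4 bytes: K' = 6b e6 be 3e.
K' ⊕ ipad = 5d d0 88 08.
Inner input = 5d d0 88 08 ∥ 7b.
Inner hash: XOR 5d⊕d0⊕88⊕08⊕7b = 76.

76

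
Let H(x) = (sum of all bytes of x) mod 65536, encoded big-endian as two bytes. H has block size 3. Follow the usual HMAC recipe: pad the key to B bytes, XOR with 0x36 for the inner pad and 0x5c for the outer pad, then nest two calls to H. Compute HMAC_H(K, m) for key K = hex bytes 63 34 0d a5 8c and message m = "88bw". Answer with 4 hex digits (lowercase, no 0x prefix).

Key hex bytes 63 34 0d a5 8c is 5 bytes > B = 3, so hash it first: H(key) = 01 d5, then zero-pad to 3 bytes: K' = 01 d5 00.
K' ⊕ ipad = 37 e3 36.  K' ⊕ opad = 5d 89 5c.
Inner input = (K'⊕ipad) ∥ m = 37 e3 36 ∥ 38 38 62 77.
Inner hash: sum = 55+227+54+56+56+98+119 = 665 → 02 99.
Outer input = (K'⊕opad) ∥ inner = 5d 89 5c ∥ 02 99.
Outer hash (tag): sum = 93+137+92+2+153 = 477 → 01 dd.

01dd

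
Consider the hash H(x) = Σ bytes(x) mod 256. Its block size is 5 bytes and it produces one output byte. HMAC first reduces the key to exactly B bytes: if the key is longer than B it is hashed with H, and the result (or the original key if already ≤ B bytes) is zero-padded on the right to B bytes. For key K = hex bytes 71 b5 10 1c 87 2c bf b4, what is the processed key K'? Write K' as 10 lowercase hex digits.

|K| = 8 > B = 5, so first hash the key.
H(K): sum = 113+181+16+28+135+44+191+180 = 888; mod 256 = 120 → 78.
Zero-pad H(K) = 78 to 5 bytes: K' = 78 00 00 00 00.

7800000000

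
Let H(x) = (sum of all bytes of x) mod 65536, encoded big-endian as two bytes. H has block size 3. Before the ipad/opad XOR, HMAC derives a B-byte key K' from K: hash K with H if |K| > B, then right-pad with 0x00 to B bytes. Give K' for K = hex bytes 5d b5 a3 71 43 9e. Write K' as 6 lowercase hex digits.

|K| = 6 > B = 3, so first hash the key.
H(K): sum = 93+181+163+113+67+158 = 775 → 03 07.
Zero-pad H(K) = 03 07 to 3 bytes: K' = 03 07 00.

030700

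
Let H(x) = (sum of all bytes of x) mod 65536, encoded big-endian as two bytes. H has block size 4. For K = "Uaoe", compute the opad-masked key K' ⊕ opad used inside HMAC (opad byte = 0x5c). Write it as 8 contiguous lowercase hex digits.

Key "Uaoe" = 55 61 6f 65 is exactly B = 4 bytes: K' = 55 61 6f 65.
XOR each byte with 0x5c: 55⊕5c=09, 61⊕5c=3d, 6f⊕5c=33, 65⊕5c=39.

093d3339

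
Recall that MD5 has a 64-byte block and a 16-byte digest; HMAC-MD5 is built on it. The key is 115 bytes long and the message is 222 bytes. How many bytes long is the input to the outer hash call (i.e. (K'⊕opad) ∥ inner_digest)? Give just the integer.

Key is 115 > 64 bytes, so it is hashed to 16 bytes then zero-padded to 64: |K'| = 64.
Outer input = (K'⊕opad) ∥ H(inner) → 64 + 16 = 80 bytes.

80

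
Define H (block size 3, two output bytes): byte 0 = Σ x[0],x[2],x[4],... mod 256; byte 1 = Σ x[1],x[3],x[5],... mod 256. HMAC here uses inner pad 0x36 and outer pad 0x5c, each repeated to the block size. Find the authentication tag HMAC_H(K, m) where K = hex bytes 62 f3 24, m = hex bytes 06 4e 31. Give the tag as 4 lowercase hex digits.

b263

Key hex bytes 62 f3 24 is exactly B = 3 bytes: K' = 62 f3 24.
K' ⊕ ipad = 54 c5 12.  K' ⊕ opad = 3e af 78.
Inner input = (K'⊕ipad) ∥ m = 54 c5 12 ∥ 06 4e 31.
Inner hash: even-index sum = 180 mod 256 = 180; odd-index sum = 252 mod 256 = 252 → b4 fc.
Outer input = (K'⊕opad) ∥ inner = 3e af 78 ∥ b4 fc.
Outer hash (tag): even-index sum = 434 mod 256 = 178; odd-index sum = 355 mod 256 = 99 → b2 63.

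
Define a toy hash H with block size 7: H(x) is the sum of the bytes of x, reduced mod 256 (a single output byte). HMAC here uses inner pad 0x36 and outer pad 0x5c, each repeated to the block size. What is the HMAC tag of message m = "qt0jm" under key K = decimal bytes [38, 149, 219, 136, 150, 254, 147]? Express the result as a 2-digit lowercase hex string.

Key decimal bytes [38, 149, 219, 136, 150, 254, 147] = 26 95 db 88 96 fe 93 is exactly B = 7 bytes: K' = 26 95 db 88 96 fe 93.
K' ⊕ ipad = 10 a3 ed be a0 c8 a5.  K' ⊕ opad = 7a c9 87 d4 ca a2 cf.
Inner input = (K'⊕ipad) ∥ m = 10 a3 ed be a0 c8 a5 ∥ 71 74 30 6a 6d.
Inner hash: sum = 16+163+237+190+160+200+165+113+116+48+106+109 = 1623; mod 256 = 87 → 57.
Outer input = (K'⊕opad) ∥ inner = 7a c9 87 d4 ca a2 cf ∥ 57.
Outer hash (tag): sum = 122+201+135+212+202+162+207+87 = 1328; mod 256 = 48 → 30.

30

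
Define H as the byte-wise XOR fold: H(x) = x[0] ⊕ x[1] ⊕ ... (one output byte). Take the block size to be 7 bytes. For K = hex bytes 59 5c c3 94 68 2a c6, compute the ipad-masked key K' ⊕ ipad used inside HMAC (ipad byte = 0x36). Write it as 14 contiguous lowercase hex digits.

6f6af5a25e1cf0

Key hex bytes 59 5c c3 94 68 2a c6 is exactly B = 7 bytes: K' = 59 5c c3 94 68 2a c6.
XOR each byte with 0x36: 59⊕36=6f, 5c⊕36=6a, c3⊕36=f5, 94⊕36=a2, 68⊕36=5e, 2a⊕36=1c, c6⊕36=f0.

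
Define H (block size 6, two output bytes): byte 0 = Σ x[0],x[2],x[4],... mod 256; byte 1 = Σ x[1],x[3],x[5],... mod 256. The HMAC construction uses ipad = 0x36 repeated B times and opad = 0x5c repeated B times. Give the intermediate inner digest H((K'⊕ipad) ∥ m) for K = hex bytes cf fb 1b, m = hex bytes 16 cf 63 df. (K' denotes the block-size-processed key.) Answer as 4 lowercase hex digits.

Key hex bytes cf fb 1b is 3 bytes ≤ B = 6; zero-pad to 6 bytes: K' = cf fb 1b 00 00 00.
K' ⊕ ipad = f9 cd 2d 36 36 36.
Inner input = f9 cd 2d 36 36 36 ∥ 16 cf 63 df.
Inner hash: even-index sum = 469 mod 256 = 213; odd-index sum = 743 mod 256 = 231 → d5 e7.

d5e7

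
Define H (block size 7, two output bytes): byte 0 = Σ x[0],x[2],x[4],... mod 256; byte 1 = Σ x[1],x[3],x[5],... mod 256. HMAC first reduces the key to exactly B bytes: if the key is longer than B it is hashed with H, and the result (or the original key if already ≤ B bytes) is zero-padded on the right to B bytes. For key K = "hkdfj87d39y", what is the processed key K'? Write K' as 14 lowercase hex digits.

|K| = 11 > B = 7, so first hash the key.
H(K): even-index sum = 537 mod 256 = 25; odd-index sum = 422 mod 256 = 166 → 19 a6.
Zero-pad H(K) = 19 a6 to 7 bytes: K' = 19 a6 00 00 00 00 00.

19a60000000000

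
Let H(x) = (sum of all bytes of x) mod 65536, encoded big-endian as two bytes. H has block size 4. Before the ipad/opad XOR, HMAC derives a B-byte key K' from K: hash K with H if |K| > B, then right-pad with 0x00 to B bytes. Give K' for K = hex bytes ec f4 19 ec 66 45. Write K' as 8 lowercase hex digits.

03900000

|K| = 6 > B = 4, so first hash the key.
H(K): sum = 236+244+25+236+102+69 = 912 → 03 90.
Zero-pad H(K) = 03 90 to 4 bytes: K' = 03 90 00 00.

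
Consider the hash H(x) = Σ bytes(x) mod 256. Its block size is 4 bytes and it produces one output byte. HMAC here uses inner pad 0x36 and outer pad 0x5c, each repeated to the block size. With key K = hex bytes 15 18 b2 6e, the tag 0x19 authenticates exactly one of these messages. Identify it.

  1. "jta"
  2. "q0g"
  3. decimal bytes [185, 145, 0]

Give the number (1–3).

Key hex bytes 15 18 b2 6e is exactly B = 4 bytes: K' = 15 18 b2 6e.
K' ⊕ ipad = 23 2e 84 58; K' ⊕ opad = 49 44 ee 32.
m1: inner = H(23 2e 84 58 6a 74 61) = 6c; tag = H(49 44 ee 32 6c) = 19 ← matches
m2: inner = H(23 2e 84 58 71 30 67) = 35; tag = H(49 44 ee 32 35) = e2
m3: inner = H(23 2e 84 58 b9 91 00) = 77; tag = H(49 44 ee 32 77) = 24

1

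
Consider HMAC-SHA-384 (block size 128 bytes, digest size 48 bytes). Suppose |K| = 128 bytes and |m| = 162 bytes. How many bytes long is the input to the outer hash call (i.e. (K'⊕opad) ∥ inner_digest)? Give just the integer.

176

Key is 128 ≤ 128 bytes, zero-padded: |K'| = 128.
Outer input = (K'⊕opad) ∥ H(inner) → 128 + 48 = 176 bytes.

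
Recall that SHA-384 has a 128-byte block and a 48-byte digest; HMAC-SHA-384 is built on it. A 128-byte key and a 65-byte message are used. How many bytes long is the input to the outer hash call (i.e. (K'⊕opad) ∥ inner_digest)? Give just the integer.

Key is 128 ≤ 128 bytes, zero-padded: |K'| = 128.
Outer input = (K'⊕opad) ∥ H(inner) → 128 + 48 = 176 bytes.

176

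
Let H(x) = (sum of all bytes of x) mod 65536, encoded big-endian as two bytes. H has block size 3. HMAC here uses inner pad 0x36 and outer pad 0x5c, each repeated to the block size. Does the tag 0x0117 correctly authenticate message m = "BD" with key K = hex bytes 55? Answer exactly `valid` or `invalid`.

Key hex bytes 55 is 1 byte ≤ B = 3; zero-pad to 3 bytes: K' = 55 00 00.
K' ⊕ ipad = 63 36 36; K' ⊕ opad = 09 5c 5c.
Inner hash: sum = 99+54+54+66+68 = 341 → 01 55.
Outer hash (recomputed tag): sum = 9+92+92+1+85 = 279 → 01 17.
Recomputed tag = 0117; claimed = 0117 → match.

valid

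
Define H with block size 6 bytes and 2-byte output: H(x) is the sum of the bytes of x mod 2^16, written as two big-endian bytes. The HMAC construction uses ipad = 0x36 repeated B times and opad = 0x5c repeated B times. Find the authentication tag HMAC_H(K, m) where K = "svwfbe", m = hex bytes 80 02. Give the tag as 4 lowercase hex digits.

0176

Key "svwfbe" = 73 76 77 66 62 65 is exactly B = 6 bytes: K' = 73 76 77 66 62 65.
K' ⊕ ipad = 45 40 41 50 54 53.  K' ⊕ opad = 2f 2a 2b 3a 3e 39.
Inner input = (K'⊕ipad) ∥ m = 45 40 41 50 54 53 ∥ 80 02.
Inner hash: sum = 69+64+65+80+84+83+128+2 = 575 → 02 3f.
Outer input = (K'⊕opad) ∥ inner = 2f 2a 2b 3a 3e 39 ∥ 02 3f.
Outer hash (tag): sum = 47+42+43+58+62+57+2+63 = 374 → 01 76.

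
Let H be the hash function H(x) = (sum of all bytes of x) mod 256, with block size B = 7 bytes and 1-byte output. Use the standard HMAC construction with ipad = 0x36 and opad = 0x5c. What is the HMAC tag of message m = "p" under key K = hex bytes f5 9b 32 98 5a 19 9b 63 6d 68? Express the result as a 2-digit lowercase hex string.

6e

Key hex bytes f5 9b 32 98 5a 19 9b 63 6d 68 is 10 bytes > B = 7, so hash it first: H(key) = a0, then zero-pad to 7 bytes: K' = a0 00 00 00 00 00 00.
K' ⊕ ipad = 96 36 36 36 36 36 36.  K' ⊕ opad = fc 5c 5c 5c 5c 5c 5c.
Inner input = (K'⊕ipad) ∥ m = 96 36 36 36 36 36 36 ∥ 70.
Inner hash: sum = 150+54+54+54+54+54+54+112 = 586; mod 256 = 74 → 4a.
Outer input = (K'⊕opad) ∥ inner = fc 5c 5c 5c 5c 5c 5c ∥ 4a.
Outer hash (tag): sum = 252+92+92+92+92+92+92+74 = 878; mod 256 = 110 → 6e.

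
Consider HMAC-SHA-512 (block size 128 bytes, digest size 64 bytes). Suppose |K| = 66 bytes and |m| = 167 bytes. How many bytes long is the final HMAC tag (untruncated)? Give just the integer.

64

The tag is one SHA-512 digest: 64 bytes.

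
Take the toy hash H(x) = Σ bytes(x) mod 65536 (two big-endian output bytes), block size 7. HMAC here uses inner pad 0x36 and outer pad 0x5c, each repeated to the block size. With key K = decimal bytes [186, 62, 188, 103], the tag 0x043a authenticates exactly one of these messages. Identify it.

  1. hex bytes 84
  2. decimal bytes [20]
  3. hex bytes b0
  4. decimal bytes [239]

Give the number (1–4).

Key decimal bytes [186, 62, 188, 103] = ba 3e bc 67 is 4 bytes ≤ B = 7; zero-pad to 7 bytes: K' = ba 3e bc 67 00 00 00.
K' ⊕ ipad = 8c 08 8a 51 36 36 36; K' ⊕ opad = e6 62 e0 3b 5c 5c 5c.
m1: inner = H(8c 08 8a 51 36 36 36 84) = 02 95; tag = H(e6 62 e0 3b 5c 5c 5c 02 95) = 040e
m2: inner = H(8c 08 8a 51 36 36 36 14) = 02 25; tag = H(e6 62 e0 3b 5c 5c 5c 02 25) = 039e
m3: inner = H(8c 08 8a 51 36 36 36 b0) = 02 c1; tag = H(e6 62 e0 3b 5c 5c 5c 02 c1) = 043a ← matches
m4: inner = H(8c 08 8a 51 36 36 36 ef) = 03 00; tag = H(e6 62 e0 3b 5c 5c 5c 03 00) = 037a

3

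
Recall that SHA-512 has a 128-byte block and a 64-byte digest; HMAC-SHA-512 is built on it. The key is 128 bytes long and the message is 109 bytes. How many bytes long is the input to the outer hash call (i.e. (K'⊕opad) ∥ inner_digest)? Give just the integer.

Key is 128 ≤ 128 bytes, zero-padded: |K'| = 128.
Outer input = (K'⊕opad) ∥ H(inner) → 128 + 64 = 192 bytes.

192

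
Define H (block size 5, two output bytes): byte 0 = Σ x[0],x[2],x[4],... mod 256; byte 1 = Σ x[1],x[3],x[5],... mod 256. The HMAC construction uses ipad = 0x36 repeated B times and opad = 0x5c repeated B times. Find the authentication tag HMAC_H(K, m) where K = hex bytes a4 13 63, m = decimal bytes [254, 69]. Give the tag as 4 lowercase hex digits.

ec0d

Key hex bytes a4 13 63 is 3 bytes ≤ B = 5; zero-pad to 5 bytes: K' = a4 13 63 00 00.
K' ⊕ ipad = 92 25 55 36 36.  K' ⊕ opad = f8 4f 3f 5c 5c.
Inner input = (K'⊕ipad) ∥ m = 92 25 55 36 36 ∥ fe 45.
Inner hash: even-index sum = 354 mod 256 = 98; odd-index sum = 345 mod 256 = 89 → 62 59.
Outer input = (K'⊕opad) ∥ inner = f8 4f 3f 5c 5c ∥ 62 59.
Outer hash (tag): even-index sum = 492 mod 256 = 236; odd-index sum = 269 mod 256 = 13 → ec 0d.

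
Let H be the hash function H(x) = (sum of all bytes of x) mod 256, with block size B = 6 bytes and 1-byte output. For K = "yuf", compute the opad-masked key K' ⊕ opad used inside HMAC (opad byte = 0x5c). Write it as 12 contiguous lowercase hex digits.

25293a5c5c5c

Key "yuf" = 79 75 66 is 3 bytes ≤ B = 6; zero-pad to 6 bytes: K' = 79 75 66 00 00 00.
XOR each byte with 0x5c: 79⊕5c=25, 75⊕5c=29, 66⊕5c=3a, 00⊕5c=5c, 00⊕5c=5c, 00⊕5c=5c.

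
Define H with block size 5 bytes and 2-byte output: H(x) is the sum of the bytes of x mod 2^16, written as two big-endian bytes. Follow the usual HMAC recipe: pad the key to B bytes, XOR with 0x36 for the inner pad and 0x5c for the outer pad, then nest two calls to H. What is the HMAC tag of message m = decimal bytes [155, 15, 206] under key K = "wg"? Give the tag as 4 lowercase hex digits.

Key "wg" = 77 67 is 2 bytes ≤ B = 5; zero-pad to 5 bytes: K' = 77 67 00 00 00.
K' ⊕ ipad = 41 51 36 36 36.  K' ⊕ opad = 2b 3b 5c 5c 5c.
Inner input = (K'⊕ipad) ∥ m = 41 51 36 36 36 ∥ 9b 0f ce.
Inner hash: sum = 65+81+54+54+54+155+15+206 = 684 → 02 ac.
Outer input = (K'⊕opad) ∥ inner = 2b 3b 5c 5c 5c ∥ 02 ac.
Outer hash (tag): sum = 43+59+92+92+92+2+172 = 552 → 02 28.

0228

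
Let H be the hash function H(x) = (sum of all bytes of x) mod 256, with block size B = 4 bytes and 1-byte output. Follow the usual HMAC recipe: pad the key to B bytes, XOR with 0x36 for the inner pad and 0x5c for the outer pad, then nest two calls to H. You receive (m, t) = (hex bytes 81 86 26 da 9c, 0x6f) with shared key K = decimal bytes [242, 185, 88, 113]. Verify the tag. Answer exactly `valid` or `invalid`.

Key decimal bytes [242, 185, 88, 113] = f2 b9 58 71 is exactly B = 4 bytes: K' = f2 b9 58 71.
K' ⊕ ipad = c4 8f 6e 47; K' ⊕ opad = ae e5 04 2d.
Inner hash: sum = 196+143+110+71+129+134+38+218+156 = 1195; mod 256 = 171 → ab.
Outer hash (recomputed tag): sum = 174+229+4+45+171 = 623; mod 256 = 111 → 6f.
Recomputed tag = 6f; claimed = 6f → match.

valid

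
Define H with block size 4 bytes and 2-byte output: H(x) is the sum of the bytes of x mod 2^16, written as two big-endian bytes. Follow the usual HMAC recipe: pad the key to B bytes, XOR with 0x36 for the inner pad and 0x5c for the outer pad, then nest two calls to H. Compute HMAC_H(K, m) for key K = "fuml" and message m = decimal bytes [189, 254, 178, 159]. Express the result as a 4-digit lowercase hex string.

011c

Key "fuml" = 66 75 6d 6c is exactly B = 4 bytes: K' = 66 75 6d 6c.
K' ⊕ ipad = 50 43 5b 5a.  K' ⊕ opad = 3a 29 31 30.
Inner input = (K'⊕ipad) ∥ m = 50 43 5b 5a ∥ bd fe b2 9f.
Inner hash: sum = 80+67+91+90+189+254+178+159 = 1108 → 04 54.
Outer input = (K'⊕opad) ∥ inner = 3a 29 31 30 ∥ 04 54.
Outer hash (tag): sum = 58+41+49+48+4+84 = 284 → 01 1c.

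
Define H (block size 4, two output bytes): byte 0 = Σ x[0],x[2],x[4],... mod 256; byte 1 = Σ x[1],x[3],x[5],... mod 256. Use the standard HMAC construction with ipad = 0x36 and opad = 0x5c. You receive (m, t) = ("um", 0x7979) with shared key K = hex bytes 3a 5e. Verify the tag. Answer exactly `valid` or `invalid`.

Key hex bytes 3a 5e is 2 bytes ≤ B = 4; zero-pad to 4 bytes: K' = 3a 5e 00 00.
K' ⊕ ipad = 0c 68 36 36; K' ⊕ opad = 66 02 5c 5c.
Inner hash: even-index sum = 183 mod 256 = 183; odd-index sum = 267 mod 256 = 11 → b7 0b.
Outer hash (recomputed tag): even-index sum = 377 mod 256 = 121; odd-index sum = 105 mod 256 = 105 → 79 69.
Recomputed tag = 7969; claimed = 7979 → mismatch.

invalid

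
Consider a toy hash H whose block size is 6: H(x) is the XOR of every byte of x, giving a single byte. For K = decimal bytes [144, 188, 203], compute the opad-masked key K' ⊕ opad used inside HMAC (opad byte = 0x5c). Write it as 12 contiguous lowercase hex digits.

Key decimal bytes [144, 188, 203] = 90 bc cb is 3 bytes ≤ B = 6; zero-pad to 6 bytes: K' = 90 bc cb 00 00 00.
XOR each byte with 0x5c: 90⊕5c=cc, bc⊕5c=e0, cb⊕5c=97, 00⊕5c=5c, 00⊕5c=5c, 00⊕5c=5c.

cce0975c5c5c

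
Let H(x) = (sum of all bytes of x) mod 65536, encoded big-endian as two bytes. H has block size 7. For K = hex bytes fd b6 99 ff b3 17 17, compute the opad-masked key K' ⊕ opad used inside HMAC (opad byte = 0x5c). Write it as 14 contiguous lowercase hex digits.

a1eac5a3ef4b4b

Key hex bytes fd b6 99 ff b3 17 17 is exactly B = 7 bytes: K' = fd b6 99 ff b3 17 17.
XOR each byte with 0x5c: fd⊕5c=a1, b6⊕5c=ea, 99⊕5c=c5, ff⊕5c=a3, b3⊕5c=ef, 17⊕5c=4b, 17⊕5c=4b.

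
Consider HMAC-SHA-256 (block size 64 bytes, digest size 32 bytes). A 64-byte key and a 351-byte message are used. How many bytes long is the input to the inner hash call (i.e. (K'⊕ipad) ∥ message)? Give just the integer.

Key is 64 ≤ 64 bytes, zero-padded: |K'| = 64.
Inner input = (K'⊕ipad) ∥ m → 64 + 351 = 415 bytes.

415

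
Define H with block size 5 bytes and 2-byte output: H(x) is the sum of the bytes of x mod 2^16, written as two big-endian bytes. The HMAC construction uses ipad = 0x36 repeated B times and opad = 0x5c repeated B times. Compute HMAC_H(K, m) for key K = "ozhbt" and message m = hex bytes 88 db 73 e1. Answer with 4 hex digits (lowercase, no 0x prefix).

Key "ozhbt" = 6f 7a 68 62 74 is exactly B = 5 bytes: K' = 6f 7a 68 62 74.
K' ⊕ ipad = 59 4c 5e 54 42.  K' ⊕ opad = 33 26 34 3e 28.
Inner input = (K'⊕ipad) ∥ m = 59 4c 5e 54 42 ∥ 88 db 73 e1.
Inner hash: sum = 89+76+94+84+66+136+219+115+225 = 1104 → 04 50.
Outer input = (K'⊕opad) ∥ inner = 33 26 34 3e 28 ∥ 04 50.
Outer hash (tag): sum = 51+38+52+62+40+4+80 = 327 → 01 47.

0147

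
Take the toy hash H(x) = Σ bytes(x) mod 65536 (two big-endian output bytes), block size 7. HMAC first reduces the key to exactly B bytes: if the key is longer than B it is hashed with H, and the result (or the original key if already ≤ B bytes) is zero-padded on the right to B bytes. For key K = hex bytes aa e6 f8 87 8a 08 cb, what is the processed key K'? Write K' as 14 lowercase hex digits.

aae6f8878a08cb

Key hex bytes aa e6 f8 87 8a 08 cb is exactly B = 7 bytes: K' = aa e6 f8 87 8a 08 cb.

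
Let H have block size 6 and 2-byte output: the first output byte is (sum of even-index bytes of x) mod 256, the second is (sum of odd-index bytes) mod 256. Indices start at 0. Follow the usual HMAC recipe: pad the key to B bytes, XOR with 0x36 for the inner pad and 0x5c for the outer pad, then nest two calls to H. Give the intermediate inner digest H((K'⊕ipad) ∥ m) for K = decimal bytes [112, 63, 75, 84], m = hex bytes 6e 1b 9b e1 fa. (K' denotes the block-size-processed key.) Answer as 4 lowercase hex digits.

fc9d

Key decimal bytes [112, 63, 75, 84] = 70 3f 4b 54 is 4 bytes ≤ B = 6; zero-pad to 6 bytes: K' = 70 3f 4b 54 00 00.
K' ⊕ ipad = 46 09 7d 62 36 36.
Inner input = 46 09 7d 62 36 36 ∥ 6e 1b 9b e1 fa.
Inner hash: even-index sum = 764 mod 256 = 252; odd-index sum = 413 mod 256 = 157 → fc 9d.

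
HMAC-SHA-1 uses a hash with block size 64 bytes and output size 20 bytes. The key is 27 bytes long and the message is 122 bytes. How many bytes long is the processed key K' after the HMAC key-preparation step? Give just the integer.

Key is 27 ≤ 64 bytes, zero-padded: |K'| = 64.

64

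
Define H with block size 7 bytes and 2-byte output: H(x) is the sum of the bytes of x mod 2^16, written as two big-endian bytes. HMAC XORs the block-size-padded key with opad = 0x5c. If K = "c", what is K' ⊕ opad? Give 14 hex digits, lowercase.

3f5c5c5c5c5c5c

Key "c" = 63 is 1 byte ≤ B = 7; zero-pad to 7 bytes: K' = 63 00 00 00 00 00 00.
XOR each byte with 0x5c: 63⊕5c=3f, 00⊕5c=5c, 00⊕5c=5c, 00⊕5c=5c, 00⊕5c=5c, 00⊕5c=5c, 00⊕5c=5c.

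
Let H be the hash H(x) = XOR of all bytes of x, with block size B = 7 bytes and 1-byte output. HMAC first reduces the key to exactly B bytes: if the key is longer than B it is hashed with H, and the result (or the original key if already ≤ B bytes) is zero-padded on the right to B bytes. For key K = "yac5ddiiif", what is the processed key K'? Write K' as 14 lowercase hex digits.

|K| = 10 > B = 7, so first hash the key.
H(K): XOR 79⊕61⊕63⊕35⊕64⊕64⊕69⊕69⊕69⊕66 = 41.
Zero-pad H(K) = 41 to 7 bytes: K' = 41 00 00 00 00 00 00.

41000000000000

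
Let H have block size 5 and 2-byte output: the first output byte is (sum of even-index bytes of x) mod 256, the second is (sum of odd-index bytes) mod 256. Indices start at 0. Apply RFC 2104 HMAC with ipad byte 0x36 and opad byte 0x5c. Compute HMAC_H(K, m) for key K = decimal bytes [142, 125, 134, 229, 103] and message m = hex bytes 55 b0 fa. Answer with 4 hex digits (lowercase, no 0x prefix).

5443

Key decimal bytes [142, 125, 134, 229, 103] = 8e 7d 86 e5 67 is exactly B = 5 bytes: K' = 8e 7d 86 e5 67.
K' ⊕ ipad = b8 4b b0 d3 51.  K' ⊕ opad = d2 21 da b9 3b.
Inner input = (K'⊕ipad) ∥ m = b8 4b b0 d3 51 ∥ 55 b0 fa.
Inner hash: even-index sum = 617 mod 256 = 105; odd-index sum = 621 mod 256 = 109 → 69 6d.
Outer input = (K'⊕opad) ∥ inner = d2 21 da b9 3b ∥ 69 6d.
Outer hash (tag): even-index sum = 596 mod 256 = 84; odd-index sum = 323 mod 256 = 67 → 54 43.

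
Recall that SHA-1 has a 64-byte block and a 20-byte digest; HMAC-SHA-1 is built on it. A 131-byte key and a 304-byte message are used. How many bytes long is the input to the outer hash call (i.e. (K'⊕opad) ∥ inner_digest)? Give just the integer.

84

Key is 131 > 64 bytes, so it is hashed to 20 bytes then zero-padded to 64: |K'| = 64.
Outer input = (K'⊕opad) ∥ H(inner) → 64 + 20 = 84 bytes.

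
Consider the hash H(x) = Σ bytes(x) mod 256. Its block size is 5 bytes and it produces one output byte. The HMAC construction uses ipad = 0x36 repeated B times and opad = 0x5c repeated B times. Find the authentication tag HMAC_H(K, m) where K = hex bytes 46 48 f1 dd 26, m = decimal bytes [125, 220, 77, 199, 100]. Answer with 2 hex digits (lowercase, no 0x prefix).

57

Key hex bytes 46 48 f1 dd 26 is exactly B = 5 bytes: K' = 46 48 f1 dd 26.
K' ⊕ ipad = 70 7e c7 eb 10.  K' ⊕ opad = 1a 14 ad 81 7a.
Inner input = (K'⊕ipad) ∥ m = 70 7e c7 eb 10 ∥ 7d dc 4d c7 64.
Inner hash: sum = 112+126+199+235+16+125+220+77+199+100 = 1409; mod 256 = 129 → 81.
Outer input = (K'⊕opad) ∥ inner = 1a 14 ad 81 7a ∥ 81.
Outer hash (tag): sum = 26+20+173+129+122+129 = 599; mod 256 = 87 → 57.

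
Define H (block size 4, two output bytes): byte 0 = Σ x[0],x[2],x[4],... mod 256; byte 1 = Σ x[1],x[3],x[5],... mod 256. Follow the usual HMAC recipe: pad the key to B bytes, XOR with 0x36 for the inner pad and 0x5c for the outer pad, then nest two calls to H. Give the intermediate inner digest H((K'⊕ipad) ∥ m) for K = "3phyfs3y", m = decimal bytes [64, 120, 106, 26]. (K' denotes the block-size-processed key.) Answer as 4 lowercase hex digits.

e2ab

Key "3phyfs3y" = 33 70 68 79 66 73 33 79 is 8 bytes > B = 4, so hash it first: H(key) = 34 d5, then zero-pad to 4 bytes: K' = 34 d5 00 00.
K' ⊕ ipad = 02 e3 36 36.
Inner input = 02 e3 36 36 ∥ 40 78 6a 1a.
Inner hash: even-index sum = 226 mod 256 = 226; odd-index sum = 427 mod 256 = 171 → e2 ab.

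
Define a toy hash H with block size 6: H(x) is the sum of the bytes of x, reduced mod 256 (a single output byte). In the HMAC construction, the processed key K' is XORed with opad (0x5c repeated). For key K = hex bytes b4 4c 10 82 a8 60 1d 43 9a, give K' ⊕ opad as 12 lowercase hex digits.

Key hex bytes b4 4c 10 82 a8 60 1d 43 9a is 9 bytes > B = 6, so hash it first: H(key) = 94, then zero-pad to 6 bytes: K' = 94 00 00 00 00 00.
XOR each byte with 0x5c: 94⊕5c=c8, 00⊕5c=5c, 00⊕5c=5c, 00⊕5c=5c, 00⊕5c=5c, 00⊕5c=5c.

c85c5c5c5c5c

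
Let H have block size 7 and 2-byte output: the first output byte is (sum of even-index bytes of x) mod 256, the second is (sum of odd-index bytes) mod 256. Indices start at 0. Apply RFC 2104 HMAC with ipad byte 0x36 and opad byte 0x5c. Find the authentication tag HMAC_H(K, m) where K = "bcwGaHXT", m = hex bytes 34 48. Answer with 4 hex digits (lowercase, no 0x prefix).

f260

Key "bcwGaHXT" = 62 63 77 47 61 48 58 54 is 8 bytes > B = 7, so hash it first: H(key) = 92 46, then zero-pad to 7 bytes: K' = 92 46 00 00 00 00 00.
K' ⊕ ipad = a4 70 36 36 36 36 36.  K' ⊕ opad = ce 1a 5c 5c 5c 5c 5c.
Inner input = (K'⊕ipad) ∥ m = a4 70 36 36 36 36 36 ∥ 34 48.
Inner hash: even-index sum = 398 mod 256 = 142; odd-index sum = 272 mod 256 = 16 → 8e 10.
Outer input = (K'⊕opad) ∥ inner = ce 1a 5c 5c 5c 5c 5c ∥ 8e 10.
Outer hash (tag): even-index sum = 498 mod 256 = 242; odd-index sum = 352 mod 256 = 96 → f2 60.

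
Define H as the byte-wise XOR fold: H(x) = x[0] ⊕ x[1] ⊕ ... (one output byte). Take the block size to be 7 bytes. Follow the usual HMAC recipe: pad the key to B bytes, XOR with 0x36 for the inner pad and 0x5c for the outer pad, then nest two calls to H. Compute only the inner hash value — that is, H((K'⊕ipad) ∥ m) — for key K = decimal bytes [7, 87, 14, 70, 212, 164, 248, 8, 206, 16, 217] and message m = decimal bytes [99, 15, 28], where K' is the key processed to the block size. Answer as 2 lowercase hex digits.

d9

Key decimal bytes [7, 87, 14, 70, 212, 164, 248, 8, 206, 16, 217] = 07 57 0e 46 d4 a4 f8 08 ce 10 d9 is 11 bytes > B = 7, so hash it first: H(key) = 9f, then zero-pad to 7 bytes: K' = 9f 00 00 00 00 00 00.
K' ⊕ ipad = a9 36 36 36 36 36 36.
Inner input = a9 36 36 36 36 36 36 ∥ 63 0f 1c.
Inner hash: XOR a9⊕36⊕36⊕36⊕36⊕36⊕36⊕63⊕0f⊕1c = d9.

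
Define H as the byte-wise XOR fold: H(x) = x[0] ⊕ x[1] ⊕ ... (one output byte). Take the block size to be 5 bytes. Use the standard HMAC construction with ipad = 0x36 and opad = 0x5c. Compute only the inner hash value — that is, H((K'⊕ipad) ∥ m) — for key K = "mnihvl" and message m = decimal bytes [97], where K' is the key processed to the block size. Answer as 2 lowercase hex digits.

4f

Key "mnihvl" = 6d 6e 69 68 76 6c is 6 bytes > B = 5, so hash it first: H(key) = 18, then zero-pad to 5 bytes: K' = 18 00 00 00 00.
K' ⊕ ipad = 2e 36 36 36 36.
Inner input = 2e 36 36 36 36 ∥ 61.
Inner hash: XOR 2e⊕36⊕36⊕36⊕36⊕61 = 4f.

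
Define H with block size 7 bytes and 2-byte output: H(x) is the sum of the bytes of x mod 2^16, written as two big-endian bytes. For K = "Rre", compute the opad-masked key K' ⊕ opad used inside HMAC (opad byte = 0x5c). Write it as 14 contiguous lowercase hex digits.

Key "Rre" = 52 72 65 is 3 bytes ≤ B = 7; zero-pad to 7 bytes: K' = 52 72 65 00 00 00 00.
XOR each byte with 0x5c: 52⊕5c=0e, 72⊕5c=2e, 65⊕5c=39, 00⊕5c=5c, 00⊕5c=5c, 00⊕5c=5c, 00⊕5c=5c.

0e2e395c5c5c5c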